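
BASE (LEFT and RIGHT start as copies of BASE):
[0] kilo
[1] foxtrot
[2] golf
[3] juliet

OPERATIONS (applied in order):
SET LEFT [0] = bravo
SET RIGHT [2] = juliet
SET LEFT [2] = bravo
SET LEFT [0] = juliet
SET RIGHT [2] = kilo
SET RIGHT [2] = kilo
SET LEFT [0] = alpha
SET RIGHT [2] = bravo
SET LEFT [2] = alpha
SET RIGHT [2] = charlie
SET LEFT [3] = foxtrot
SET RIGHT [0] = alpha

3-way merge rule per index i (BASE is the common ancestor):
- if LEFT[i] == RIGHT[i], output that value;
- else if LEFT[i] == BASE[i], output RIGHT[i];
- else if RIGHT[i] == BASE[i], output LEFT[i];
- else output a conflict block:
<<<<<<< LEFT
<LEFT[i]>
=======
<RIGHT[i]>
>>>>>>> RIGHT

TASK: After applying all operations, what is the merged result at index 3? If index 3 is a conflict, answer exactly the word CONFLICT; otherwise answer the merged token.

Answer: foxtrot

Derivation:
Final LEFT:  [alpha, foxtrot, alpha, foxtrot]
Final RIGHT: [alpha, foxtrot, charlie, juliet]
i=0: L=alpha R=alpha -> agree -> alpha
i=1: L=foxtrot R=foxtrot -> agree -> foxtrot
i=2: BASE=golf L=alpha R=charlie all differ -> CONFLICT
i=3: L=foxtrot, R=juliet=BASE -> take LEFT -> foxtrot
Index 3 -> foxtrot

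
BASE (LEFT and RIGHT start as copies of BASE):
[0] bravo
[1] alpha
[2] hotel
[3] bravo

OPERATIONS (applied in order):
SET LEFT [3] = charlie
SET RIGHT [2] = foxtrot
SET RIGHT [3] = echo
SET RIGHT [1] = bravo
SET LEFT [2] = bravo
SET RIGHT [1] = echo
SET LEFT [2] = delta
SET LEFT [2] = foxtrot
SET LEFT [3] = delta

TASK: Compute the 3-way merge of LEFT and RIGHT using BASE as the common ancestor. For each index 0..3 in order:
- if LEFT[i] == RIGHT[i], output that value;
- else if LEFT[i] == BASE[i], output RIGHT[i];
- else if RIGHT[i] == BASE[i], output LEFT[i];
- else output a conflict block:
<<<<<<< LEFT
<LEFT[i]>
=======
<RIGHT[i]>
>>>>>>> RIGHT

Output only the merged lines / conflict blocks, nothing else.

Final LEFT:  [bravo, alpha, foxtrot, delta]
Final RIGHT: [bravo, echo, foxtrot, echo]
i=0: L=bravo R=bravo -> agree -> bravo
i=1: L=alpha=BASE, R=echo -> take RIGHT -> echo
i=2: L=foxtrot R=foxtrot -> agree -> foxtrot
i=3: BASE=bravo L=delta R=echo all differ -> CONFLICT

Answer: bravo
echo
foxtrot
<<<<<<< LEFT
delta
=======
echo
>>>>>>> RIGHT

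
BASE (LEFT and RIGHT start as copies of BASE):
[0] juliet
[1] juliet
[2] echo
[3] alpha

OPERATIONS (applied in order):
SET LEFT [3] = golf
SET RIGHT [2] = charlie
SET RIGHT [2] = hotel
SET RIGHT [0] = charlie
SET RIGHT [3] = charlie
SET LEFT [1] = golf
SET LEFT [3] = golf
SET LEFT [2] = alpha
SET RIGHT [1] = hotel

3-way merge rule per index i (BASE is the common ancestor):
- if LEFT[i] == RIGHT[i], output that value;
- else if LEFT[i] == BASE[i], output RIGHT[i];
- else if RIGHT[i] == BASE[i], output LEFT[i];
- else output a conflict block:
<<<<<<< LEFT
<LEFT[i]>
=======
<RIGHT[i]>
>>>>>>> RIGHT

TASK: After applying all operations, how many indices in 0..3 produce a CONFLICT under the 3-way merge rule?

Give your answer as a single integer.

Answer: 3

Derivation:
Final LEFT:  [juliet, golf, alpha, golf]
Final RIGHT: [charlie, hotel, hotel, charlie]
i=0: L=juliet=BASE, R=charlie -> take RIGHT -> charlie
i=1: BASE=juliet L=golf R=hotel all differ -> CONFLICT
i=2: BASE=echo L=alpha R=hotel all differ -> CONFLICT
i=3: BASE=alpha L=golf R=charlie all differ -> CONFLICT
Conflict count: 3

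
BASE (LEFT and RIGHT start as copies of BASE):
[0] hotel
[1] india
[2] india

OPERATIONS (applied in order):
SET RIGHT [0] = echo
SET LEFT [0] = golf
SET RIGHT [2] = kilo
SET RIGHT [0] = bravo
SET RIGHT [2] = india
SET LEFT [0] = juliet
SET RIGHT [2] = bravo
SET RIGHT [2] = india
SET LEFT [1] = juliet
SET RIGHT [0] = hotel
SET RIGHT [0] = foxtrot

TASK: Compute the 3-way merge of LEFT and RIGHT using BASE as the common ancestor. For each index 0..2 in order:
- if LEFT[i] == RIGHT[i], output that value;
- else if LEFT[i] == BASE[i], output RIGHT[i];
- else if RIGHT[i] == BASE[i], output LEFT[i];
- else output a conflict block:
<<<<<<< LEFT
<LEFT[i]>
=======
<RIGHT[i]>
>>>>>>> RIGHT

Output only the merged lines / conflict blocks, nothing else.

Answer: <<<<<<< LEFT
juliet
=======
foxtrot
>>>>>>> RIGHT
juliet
india

Derivation:
Final LEFT:  [juliet, juliet, india]
Final RIGHT: [foxtrot, india, india]
i=0: BASE=hotel L=juliet R=foxtrot all differ -> CONFLICT
i=1: L=juliet, R=india=BASE -> take LEFT -> juliet
i=2: L=india R=india -> agree -> india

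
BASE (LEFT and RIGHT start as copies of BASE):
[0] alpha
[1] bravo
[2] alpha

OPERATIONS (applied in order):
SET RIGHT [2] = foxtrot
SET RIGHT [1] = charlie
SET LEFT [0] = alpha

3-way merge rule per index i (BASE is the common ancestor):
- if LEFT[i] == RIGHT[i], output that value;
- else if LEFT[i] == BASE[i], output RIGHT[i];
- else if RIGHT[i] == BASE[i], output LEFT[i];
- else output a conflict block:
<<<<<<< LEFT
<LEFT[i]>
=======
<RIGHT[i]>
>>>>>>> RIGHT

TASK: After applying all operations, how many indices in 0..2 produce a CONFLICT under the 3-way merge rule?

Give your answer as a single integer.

Final LEFT:  [alpha, bravo, alpha]
Final RIGHT: [alpha, charlie, foxtrot]
i=0: L=alpha R=alpha -> agree -> alpha
i=1: L=bravo=BASE, R=charlie -> take RIGHT -> charlie
i=2: L=alpha=BASE, R=foxtrot -> take RIGHT -> foxtrot
Conflict count: 0

Answer: 0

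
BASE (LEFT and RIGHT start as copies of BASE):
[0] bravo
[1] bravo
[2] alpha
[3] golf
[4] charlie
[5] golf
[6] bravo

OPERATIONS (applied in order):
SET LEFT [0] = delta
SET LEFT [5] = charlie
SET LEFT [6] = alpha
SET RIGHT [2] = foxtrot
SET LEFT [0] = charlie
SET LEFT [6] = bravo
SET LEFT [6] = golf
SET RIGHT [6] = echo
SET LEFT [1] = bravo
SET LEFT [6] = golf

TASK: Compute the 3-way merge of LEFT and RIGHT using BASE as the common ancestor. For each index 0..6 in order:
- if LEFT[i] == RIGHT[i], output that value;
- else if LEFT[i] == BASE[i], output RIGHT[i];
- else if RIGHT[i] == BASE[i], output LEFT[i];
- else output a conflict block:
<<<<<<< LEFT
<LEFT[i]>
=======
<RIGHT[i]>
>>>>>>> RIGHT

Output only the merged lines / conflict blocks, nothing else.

Answer: charlie
bravo
foxtrot
golf
charlie
charlie
<<<<<<< LEFT
golf
=======
echo
>>>>>>> RIGHT

Derivation:
Final LEFT:  [charlie, bravo, alpha, golf, charlie, charlie, golf]
Final RIGHT: [bravo, bravo, foxtrot, golf, charlie, golf, echo]
i=0: L=charlie, R=bravo=BASE -> take LEFT -> charlie
i=1: L=bravo R=bravo -> agree -> bravo
i=2: L=alpha=BASE, R=foxtrot -> take RIGHT -> foxtrot
i=3: L=golf R=golf -> agree -> golf
i=4: L=charlie R=charlie -> agree -> charlie
i=5: L=charlie, R=golf=BASE -> take LEFT -> charlie
i=6: BASE=bravo L=golf R=echo all differ -> CONFLICT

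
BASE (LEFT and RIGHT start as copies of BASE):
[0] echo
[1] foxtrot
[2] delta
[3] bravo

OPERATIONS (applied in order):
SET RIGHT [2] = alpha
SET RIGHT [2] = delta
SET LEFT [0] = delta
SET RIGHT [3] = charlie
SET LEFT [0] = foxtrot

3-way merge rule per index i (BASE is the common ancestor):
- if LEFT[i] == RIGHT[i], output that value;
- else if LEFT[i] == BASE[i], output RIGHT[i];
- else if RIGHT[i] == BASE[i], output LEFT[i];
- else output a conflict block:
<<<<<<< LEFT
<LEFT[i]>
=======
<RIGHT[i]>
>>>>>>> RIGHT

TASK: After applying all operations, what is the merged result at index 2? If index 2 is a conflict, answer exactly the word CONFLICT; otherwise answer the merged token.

Final LEFT:  [foxtrot, foxtrot, delta, bravo]
Final RIGHT: [echo, foxtrot, delta, charlie]
i=0: L=foxtrot, R=echo=BASE -> take LEFT -> foxtrot
i=1: L=foxtrot R=foxtrot -> agree -> foxtrot
i=2: L=delta R=delta -> agree -> delta
i=3: L=bravo=BASE, R=charlie -> take RIGHT -> charlie
Index 2 -> delta

Answer: delta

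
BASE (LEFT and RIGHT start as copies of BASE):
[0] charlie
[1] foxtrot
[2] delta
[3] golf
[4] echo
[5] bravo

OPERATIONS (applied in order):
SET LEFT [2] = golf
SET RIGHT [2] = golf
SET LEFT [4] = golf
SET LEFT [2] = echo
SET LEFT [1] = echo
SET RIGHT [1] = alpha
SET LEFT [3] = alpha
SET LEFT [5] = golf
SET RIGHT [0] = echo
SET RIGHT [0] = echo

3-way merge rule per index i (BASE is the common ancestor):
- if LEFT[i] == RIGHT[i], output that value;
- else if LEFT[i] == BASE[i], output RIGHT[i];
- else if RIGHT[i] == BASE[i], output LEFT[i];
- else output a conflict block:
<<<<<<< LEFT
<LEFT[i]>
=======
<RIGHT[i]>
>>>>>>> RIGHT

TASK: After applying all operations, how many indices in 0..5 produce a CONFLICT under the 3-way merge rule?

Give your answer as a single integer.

Final LEFT:  [charlie, echo, echo, alpha, golf, golf]
Final RIGHT: [echo, alpha, golf, golf, echo, bravo]
i=0: L=charlie=BASE, R=echo -> take RIGHT -> echo
i=1: BASE=foxtrot L=echo R=alpha all differ -> CONFLICT
i=2: BASE=delta L=echo R=golf all differ -> CONFLICT
i=3: L=alpha, R=golf=BASE -> take LEFT -> alpha
i=4: L=golf, R=echo=BASE -> take LEFT -> golf
i=5: L=golf, R=bravo=BASE -> take LEFT -> golf
Conflict count: 2

Answer: 2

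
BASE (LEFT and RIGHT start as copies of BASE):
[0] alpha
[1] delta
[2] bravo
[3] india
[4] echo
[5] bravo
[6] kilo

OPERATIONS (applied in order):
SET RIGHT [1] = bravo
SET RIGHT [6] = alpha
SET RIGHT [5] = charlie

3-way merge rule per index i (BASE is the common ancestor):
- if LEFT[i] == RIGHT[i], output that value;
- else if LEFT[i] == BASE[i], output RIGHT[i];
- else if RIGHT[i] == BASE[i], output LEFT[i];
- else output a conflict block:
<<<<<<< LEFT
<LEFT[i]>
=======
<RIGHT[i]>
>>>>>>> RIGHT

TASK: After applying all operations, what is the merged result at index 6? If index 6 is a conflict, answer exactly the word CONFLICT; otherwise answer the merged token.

Answer: alpha

Derivation:
Final LEFT:  [alpha, delta, bravo, india, echo, bravo, kilo]
Final RIGHT: [alpha, bravo, bravo, india, echo, charlie, alpha]
i=0: L=alpha R=alpha -> agree -> alpha
i=1: L=delta=BASE, R=bravo -> take RIGHT -> bravo
i=2: L=bravo R=bravo -> agree -> bravo
i=3: L=india R=india -> agree -> india
i=4: L=echo R=echo -> agree -> echo
i=5: L=bravo=BASE, R=charlie -> take RIGHT -> charlie
i=6: L=kilo=BASE, R=alpha -> take RIGHT -> alpha
Index 6 -> alpha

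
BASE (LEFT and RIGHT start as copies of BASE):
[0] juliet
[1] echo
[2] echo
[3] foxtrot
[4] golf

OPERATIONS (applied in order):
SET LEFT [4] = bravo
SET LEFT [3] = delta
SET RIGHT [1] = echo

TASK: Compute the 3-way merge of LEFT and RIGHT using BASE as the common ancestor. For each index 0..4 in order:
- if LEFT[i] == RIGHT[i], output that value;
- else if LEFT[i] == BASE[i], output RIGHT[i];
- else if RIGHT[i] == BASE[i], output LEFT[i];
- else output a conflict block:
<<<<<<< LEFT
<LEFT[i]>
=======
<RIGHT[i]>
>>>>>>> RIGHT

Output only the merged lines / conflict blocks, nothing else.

Final LEFT:  [juliet, echo, echo, delta, bravo]
Final RIGHT: [juliet, echo, echo, foxtrot, golf]
i=0: L=juliet R=juliet -> agree -> juliet
i=1: L=echo R=echo -> agree -> echo
i=2: L=echo R=echo -> agree -> echo
i=3: L=delta, R=foxtrot=BASE -> take LEFT -> delta
i=4: L=bravo, R=golf=BASE -> take LEFT -> bravo

Answer: juliet
echo
echo
delta
bravo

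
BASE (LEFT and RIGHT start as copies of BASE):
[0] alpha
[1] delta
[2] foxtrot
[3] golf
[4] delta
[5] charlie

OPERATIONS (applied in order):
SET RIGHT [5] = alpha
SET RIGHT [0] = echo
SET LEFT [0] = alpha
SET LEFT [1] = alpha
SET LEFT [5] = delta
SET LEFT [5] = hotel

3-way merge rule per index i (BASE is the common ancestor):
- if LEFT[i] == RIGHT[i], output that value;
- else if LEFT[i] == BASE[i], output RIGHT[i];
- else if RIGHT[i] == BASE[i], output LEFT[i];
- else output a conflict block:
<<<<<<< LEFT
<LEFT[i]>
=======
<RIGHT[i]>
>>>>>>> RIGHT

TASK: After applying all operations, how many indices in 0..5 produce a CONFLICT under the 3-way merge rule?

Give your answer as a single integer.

Final LEFT:  [alpha, alpha, foxtrot, golf, delta, hotel]
Final RIGHT: [echo, delta, foxtrot, golf, delta, alpha]
i=0: L=alpha=BASE, R=echo -> take RIGHT -> echo
i=1: L=alpha, R=delta=BASE -> take LEFT -> alpha
i=2: L=foxtrot R=foxtrot -> agree -> foxtrot
i=3: L=golf R=golf -> agree -> golf
i=4: L=delta R=delta -> agree -> delta
i=5: BASE=charlie L=hotel R=alpha all differ -> CONFLICT
Conflict count: 1

Answer: 1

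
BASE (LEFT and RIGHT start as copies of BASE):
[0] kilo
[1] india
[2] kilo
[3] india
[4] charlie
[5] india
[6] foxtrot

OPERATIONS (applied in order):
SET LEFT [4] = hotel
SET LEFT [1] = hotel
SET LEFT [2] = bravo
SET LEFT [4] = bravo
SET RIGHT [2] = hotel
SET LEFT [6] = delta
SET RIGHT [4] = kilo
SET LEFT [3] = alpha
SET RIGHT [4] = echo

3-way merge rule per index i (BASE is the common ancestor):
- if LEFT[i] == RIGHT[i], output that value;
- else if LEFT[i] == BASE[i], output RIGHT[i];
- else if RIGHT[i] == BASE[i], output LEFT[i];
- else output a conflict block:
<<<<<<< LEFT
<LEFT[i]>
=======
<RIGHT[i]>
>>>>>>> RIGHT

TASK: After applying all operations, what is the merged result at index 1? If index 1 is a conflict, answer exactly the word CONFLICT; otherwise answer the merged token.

Answer: hotel

Derivation:
Final LEFT:  [kilo, hotel, bravo, alpha, bravo, india, delta]
Final RIGHT: [kilo, india, hotel, india, echo, india, foxtrot]
i=0: L=kilo R=kilo -> agree -> kilo
i=1: L=hotel, R=india=BASE -> take LEFT -> hotel
i=2: BASE=kilo L=bravo R=hotel all differ -> CONFLICT
i=3: L=alpha, R=india=BASE -> take LEFT -> alpha
i=4: BASE=charlie L=bravo R=echo all differ -> CONFLICT
i=5: L=india R=india -> agree -> india
i=6: L=delta, R=foxtrot=BASE -> take LEFT -> delta
Index 1 -> hotel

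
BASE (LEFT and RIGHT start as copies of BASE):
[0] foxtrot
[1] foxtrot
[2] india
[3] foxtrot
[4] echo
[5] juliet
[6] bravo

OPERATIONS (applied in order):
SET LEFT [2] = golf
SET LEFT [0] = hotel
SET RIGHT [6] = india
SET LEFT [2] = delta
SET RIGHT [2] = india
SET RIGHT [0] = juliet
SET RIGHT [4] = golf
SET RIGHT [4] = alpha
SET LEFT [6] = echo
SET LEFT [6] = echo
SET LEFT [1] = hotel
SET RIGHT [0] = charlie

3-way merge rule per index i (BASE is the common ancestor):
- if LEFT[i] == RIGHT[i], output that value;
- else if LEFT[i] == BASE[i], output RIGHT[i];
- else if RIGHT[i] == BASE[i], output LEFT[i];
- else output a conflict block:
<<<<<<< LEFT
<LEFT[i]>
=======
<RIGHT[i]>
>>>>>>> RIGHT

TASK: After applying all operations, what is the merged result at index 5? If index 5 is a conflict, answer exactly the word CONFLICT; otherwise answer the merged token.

Answer: juliet

Derivation:
Final LEFT:  [hotel, hotel, delta, foxtrot, echo, juliet, echo]
Final RIGHT: [charlie, foxtrot, india, foxtrot, alpha, juliet, india]
i=0: BASE=foxtrot L=hotel R=charlie all differ -> CONFLICT
i=1: L=hotel, R=foxtrot=BASE -> take LEFT -> hotel
i=2: L=delta, R=india=BASE -> take LEFT -> delta
i=3: L=foxtrot R=foxtrot -> agree -> foxtrot
i=4: L=echo=BASE, R=alpha -> take RIGHT -> alpha
i=5: L=juliet R=juliet -> agree -> juliet
i=6: BASE=bravo L=echo R=india all differ -> CONFLICT
Index 5 -> juliet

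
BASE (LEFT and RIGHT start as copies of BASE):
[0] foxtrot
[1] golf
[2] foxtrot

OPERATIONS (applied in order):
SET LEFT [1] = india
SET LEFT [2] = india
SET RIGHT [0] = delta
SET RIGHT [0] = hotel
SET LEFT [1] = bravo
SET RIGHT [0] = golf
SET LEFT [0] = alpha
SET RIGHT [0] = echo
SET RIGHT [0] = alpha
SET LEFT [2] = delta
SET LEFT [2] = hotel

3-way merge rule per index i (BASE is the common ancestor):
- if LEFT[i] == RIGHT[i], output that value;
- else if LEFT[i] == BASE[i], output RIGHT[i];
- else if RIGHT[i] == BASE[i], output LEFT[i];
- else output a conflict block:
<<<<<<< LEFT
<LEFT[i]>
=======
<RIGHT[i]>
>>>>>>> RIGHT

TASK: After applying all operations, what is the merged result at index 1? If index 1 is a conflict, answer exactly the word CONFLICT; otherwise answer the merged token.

Final LEFT:  [alpha, bravo, hotel]
Final RIGHT: [alpha, golf, foxtrot]
i=0: L=alpha R=alpha -> agree -> alpha
i=1: L=bravo, R=golf=BASE -> take LEFT -> bravo
i=2: L=hotel, R=foxtrot=BASE -> take LEFT -> hotel
Index 1 -> bravo

Answer: bravo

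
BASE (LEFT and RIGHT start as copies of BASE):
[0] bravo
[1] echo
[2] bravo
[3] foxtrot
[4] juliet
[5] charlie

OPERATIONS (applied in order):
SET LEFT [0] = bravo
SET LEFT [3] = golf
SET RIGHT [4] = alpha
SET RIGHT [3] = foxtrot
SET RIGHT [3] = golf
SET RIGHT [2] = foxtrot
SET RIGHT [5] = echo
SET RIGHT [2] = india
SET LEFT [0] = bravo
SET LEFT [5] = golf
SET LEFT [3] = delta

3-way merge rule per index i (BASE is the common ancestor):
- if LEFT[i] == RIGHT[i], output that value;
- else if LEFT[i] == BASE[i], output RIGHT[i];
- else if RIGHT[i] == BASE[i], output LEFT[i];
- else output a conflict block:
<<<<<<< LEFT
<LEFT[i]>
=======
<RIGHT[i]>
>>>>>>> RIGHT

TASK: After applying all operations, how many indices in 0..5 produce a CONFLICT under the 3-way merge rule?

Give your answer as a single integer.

Answer: 2

Derivation:
Final LEFT:  [bravo, echo, bravo, delta, juliet, golf]
Final RIGHT: [bravo, echo, india, golf, alpha, echo]
i=0: L=bravo R=bravo -> agree -> bravo
i=1: L=echo R=echo -> agree -> echo
i=2: L=bravo=BASE, R=india -> take RIGHT -> india
i=3: BASE=foxtrot L=delta R=golf all differ -> CONFLICT
i=4: L=juliet=BASE, R=alpha -> take RIGHT -> alpha
i=5: BASE=charlie L=golf R=echo all differ -> CONFLICT
Conflict count: 2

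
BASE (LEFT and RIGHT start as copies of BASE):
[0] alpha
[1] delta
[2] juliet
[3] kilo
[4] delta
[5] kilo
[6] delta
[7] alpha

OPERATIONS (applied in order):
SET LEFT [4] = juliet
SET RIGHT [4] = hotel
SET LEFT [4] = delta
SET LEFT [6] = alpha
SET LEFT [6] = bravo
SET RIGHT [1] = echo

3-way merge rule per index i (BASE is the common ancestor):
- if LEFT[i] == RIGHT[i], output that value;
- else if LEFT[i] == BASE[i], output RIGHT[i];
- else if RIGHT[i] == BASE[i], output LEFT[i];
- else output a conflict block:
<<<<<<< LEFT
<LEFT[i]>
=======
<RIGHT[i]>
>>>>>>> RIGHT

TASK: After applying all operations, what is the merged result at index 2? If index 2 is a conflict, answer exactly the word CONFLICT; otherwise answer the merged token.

Final LEFT:  [alpha, delta, juliet, kilo, delta, kilo, bravo, alpha]
Final RIGHT: [alpha, echo, juliet, kilo, hotel, kilo, delta, alpha]
i=0: L=alpha R=alpha -> agree -> alpha
i=1: L=delta=BASE, R=echo -> take RIGHT -> echo
i=2: L=juliet R=juliet -> agree -> juliet
i=3: L=kilo R=kilo -> agree -> kilo
i=4: L=delta=BASE, R=hotel -> take RIGHT -> hotel
i=5: L=kilo R=kilo -> agree -> kilo
i=6: L=bravo, R=delta=BASE -> take LEFT -> bravo
i=7: L=alpha R=alpha -> agree -> alpha
Index 2 -> juliet

Answer: juliet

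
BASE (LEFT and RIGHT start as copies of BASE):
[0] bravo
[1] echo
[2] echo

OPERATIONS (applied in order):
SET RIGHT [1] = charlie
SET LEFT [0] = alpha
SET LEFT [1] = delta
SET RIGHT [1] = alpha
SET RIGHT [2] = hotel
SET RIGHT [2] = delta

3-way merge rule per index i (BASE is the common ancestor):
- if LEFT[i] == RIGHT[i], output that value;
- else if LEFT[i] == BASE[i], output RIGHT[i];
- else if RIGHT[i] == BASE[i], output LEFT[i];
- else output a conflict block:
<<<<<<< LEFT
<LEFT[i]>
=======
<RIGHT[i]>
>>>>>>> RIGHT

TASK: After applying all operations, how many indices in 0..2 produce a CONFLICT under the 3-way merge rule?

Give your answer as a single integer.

Final LEFT:  [alpha, delta, echo]
Final RIGHT: [bravo, alpha, delta]
i=0: L=alpha, R=bravo=BASE -> take LEFT -> alpha
i=1: BASE=echo L=delta R=alpha all differ -> CONFLICT
i=2: L=echo=BASE, R=delta -> take RIGHT -> delta
Conflict count: 1

Answer: 1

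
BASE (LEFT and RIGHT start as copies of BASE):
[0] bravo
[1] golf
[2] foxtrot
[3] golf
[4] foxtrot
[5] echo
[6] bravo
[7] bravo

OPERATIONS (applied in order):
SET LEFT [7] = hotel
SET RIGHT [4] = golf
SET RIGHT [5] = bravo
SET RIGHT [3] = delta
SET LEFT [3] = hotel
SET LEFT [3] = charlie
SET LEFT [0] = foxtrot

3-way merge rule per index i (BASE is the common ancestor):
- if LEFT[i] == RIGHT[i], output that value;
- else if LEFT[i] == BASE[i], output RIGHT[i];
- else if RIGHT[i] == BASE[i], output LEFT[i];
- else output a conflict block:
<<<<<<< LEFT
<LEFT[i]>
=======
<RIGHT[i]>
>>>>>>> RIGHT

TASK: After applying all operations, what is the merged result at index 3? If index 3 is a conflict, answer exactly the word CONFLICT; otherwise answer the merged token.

Answer: CONFLICT

Derivation:
Final LEFT:  [foxtrot, golf, foxtrot, charlie, foxtrot, echo, bravo, hotel]
Final RIGHT: [bravo, golf, foxtrot, delta, golf, bravo, bravo, bravo]
i=0: L=foxtrot, R=bravo=BASE -> take LEFT -> foxtrot
i=1: L=golf R=golf -> agree -> golf
i=2: L=foxtrot R=foxtrot -> agree -> foxtrot
i=3: BASE=golf L=charlie R=delta all differ -> CONFLICT
i=4: L=foxtrot=BASE, R=golf -> take RIGHT -> golf
i=5: L=echo=BASE, R=bravo -> take RIGHT -> bravo
i=6: L=bravo R=bravo -> agree -> bravo
i=7: L=hotel, R=bravo=BASE -> take LEFT -> hotel
Index 3 -> CONFLICT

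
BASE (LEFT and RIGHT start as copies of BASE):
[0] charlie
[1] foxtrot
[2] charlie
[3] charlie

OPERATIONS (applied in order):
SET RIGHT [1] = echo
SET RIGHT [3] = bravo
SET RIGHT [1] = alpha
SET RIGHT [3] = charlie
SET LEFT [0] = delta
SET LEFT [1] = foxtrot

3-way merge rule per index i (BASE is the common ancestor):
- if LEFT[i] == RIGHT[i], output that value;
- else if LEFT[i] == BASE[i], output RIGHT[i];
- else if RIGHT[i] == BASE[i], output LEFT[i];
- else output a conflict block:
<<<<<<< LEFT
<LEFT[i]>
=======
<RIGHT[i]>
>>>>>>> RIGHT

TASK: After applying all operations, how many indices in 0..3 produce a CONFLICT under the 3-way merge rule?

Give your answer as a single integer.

Answer: 0

Derivation:
Final LEFT:  [delta, foxtrot, charlie, charlie]
Final RIGHT: [charlie, alpha, charlie, charlie]
i=0: L=delta, R=charlie=BASE -> take LEFT -> delta
i=1: L=foxtrot=BASE, R=alpha -> take RIGHT -> alpha
i=2: L=charlie R=charlie -> agree -> charlie
i=3: L=charlie R=charlie -> agree -> charlie
Conflict count: 0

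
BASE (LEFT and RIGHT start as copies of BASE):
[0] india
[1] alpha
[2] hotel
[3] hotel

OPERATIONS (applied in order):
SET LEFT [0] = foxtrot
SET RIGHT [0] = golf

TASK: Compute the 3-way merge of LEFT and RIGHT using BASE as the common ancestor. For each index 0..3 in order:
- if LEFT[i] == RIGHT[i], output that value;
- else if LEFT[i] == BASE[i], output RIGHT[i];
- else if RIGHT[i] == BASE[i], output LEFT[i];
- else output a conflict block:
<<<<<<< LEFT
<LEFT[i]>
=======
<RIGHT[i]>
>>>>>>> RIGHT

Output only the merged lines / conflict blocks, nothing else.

Final LEFT:  [foxtrot, alpha, hotel, hotel]
Final RIGHT: [golf, alpha, hotel, hotel]
i=0: BASE=india L=foxtrot R=golf all differ -> CONFLICT
i=1: L=alpha R=alpha -> agree -> alpha
i=2: L=hotel R=hotel -> agree -> hotel
i=3: L=hotel R=hotel -> agree -> hotel

Answer: <<<<<<< LEFT
foxtrot
=======
golf
>>>>>>> RIGHT
alpha
hotel
hotel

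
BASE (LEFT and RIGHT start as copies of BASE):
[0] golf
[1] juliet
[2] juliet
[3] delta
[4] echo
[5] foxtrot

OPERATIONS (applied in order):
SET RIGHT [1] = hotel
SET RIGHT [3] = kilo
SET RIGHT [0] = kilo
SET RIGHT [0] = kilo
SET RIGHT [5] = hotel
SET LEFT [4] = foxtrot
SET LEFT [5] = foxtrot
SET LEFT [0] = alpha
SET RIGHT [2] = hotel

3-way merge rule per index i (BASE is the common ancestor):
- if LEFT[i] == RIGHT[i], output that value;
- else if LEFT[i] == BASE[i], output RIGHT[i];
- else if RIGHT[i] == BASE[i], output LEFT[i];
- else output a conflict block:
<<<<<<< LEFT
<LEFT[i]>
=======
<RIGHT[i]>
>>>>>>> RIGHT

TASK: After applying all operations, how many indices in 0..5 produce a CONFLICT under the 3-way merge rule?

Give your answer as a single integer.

Final LEFT:  [alpha, juliet, juliet, delta, foxtrot, foxtrot]
Final RIGHT: [kilo, hotel, hotel, kilo, echo, hotel]
i=0: BASE=golf L=alpha R=kilo all differ -> CONFLICT
i=1: L=juliet=BASE, R=hotel -> take RIGHT -> hotel
i=2: L=juliet=BASE, R=hotel -> take RIGHT -> hotel
i=3: L=delta=BASE, R=kilo -> take RIGHT -> kilo
i=4: L=foxtrot, R=echo=BASE -> take LEFT -> foxtrot
i=5: L=foxtrot=BASE, R=hotel -> take RIGHT -> hotel
Conflict count: 1

Answer: 1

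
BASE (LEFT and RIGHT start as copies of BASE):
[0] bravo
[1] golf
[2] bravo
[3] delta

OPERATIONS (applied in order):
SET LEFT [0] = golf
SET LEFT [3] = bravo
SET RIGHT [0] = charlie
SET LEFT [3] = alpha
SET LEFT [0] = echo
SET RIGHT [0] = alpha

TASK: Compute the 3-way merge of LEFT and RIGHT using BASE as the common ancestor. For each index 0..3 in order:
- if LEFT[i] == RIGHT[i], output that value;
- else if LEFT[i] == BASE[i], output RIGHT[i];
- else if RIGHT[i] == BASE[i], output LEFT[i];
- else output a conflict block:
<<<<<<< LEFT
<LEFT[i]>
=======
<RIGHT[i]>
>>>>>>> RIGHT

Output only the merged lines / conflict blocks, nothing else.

Answer: <<<<<<< LEFT
echo
=======
alpha
>>>>>>> RIGHT
golf
bravo
alpha

Derivation:
Final LEFT:  [echo, golf, bravo, alpha]
Final RIGHT: [alpha, golf, bravo, delta]
i=0: BASE=bravo L=echo R=alpha all differ -> CONFLICT
i=1: L=golf R=golf -> agree -> golf
i=2: L=bravo R=bravo -> agree -> bravo
i=3: L=alpha, R=delta=BASE -> take LEFT -> alpha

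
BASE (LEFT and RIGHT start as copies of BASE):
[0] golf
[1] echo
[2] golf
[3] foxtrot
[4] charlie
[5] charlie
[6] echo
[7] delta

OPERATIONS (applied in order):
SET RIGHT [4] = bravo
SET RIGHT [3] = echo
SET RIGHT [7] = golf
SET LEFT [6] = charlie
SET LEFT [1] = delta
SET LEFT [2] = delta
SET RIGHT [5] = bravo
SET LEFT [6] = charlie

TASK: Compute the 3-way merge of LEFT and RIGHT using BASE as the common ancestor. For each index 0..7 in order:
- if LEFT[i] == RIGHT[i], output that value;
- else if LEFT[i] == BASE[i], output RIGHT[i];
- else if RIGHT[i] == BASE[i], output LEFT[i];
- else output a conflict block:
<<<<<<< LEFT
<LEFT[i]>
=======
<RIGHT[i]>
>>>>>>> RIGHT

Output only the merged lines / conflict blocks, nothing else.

Final LEFT:  [golf, delta, delta, foxtrot, charlie, charlie, charlie, delta]
Final RIGHT: [golf, echo, golf, echo, bravo, bravo, echo, golf]
i=0: L=golf R=golf -> agree -> golf
i=1: L=delta, R=echo=BASE -> take LEFT -> delta
i=2: L=delta, R=golf=BASE -> take LEFT -> delta
i=3: L=foxtrot=BASE, R=echo -> take RIGHT -> echo
i=4: L=charlie=BASE, R=bravo -> take RIGHT -> bravo
i=5: L=charlie=BASE, R=bravo -> take RIGHT -> bravo
i=6: L=charlie, R=echo=BASE -> take LEFT -> charlie
i=7: L=delta=BASE, R=golf -> take RIGHT -> golf

Answer: golf
delta
delta
echo
bravo
bravo
charlie
golf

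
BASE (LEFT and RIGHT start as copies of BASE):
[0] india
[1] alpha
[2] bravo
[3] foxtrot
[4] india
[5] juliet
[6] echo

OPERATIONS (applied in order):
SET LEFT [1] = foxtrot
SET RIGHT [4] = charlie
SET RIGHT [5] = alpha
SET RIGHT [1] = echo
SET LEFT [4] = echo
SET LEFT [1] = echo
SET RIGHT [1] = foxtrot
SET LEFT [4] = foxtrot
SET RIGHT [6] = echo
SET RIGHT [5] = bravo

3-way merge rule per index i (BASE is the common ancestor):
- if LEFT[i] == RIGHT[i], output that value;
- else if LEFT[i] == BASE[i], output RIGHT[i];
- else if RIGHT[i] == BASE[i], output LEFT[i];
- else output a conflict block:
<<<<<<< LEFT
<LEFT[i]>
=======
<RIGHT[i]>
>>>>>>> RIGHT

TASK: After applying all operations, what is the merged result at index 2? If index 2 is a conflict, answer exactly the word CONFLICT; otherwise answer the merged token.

Final LEFT:  [india, echo, bravo, foxtrot, foxtrot, juliet, echo]
Final RIGHT: [india, foxtrot, bravo, foxtrot, charlie, bravo, echo]
i=0: L=india R=india -> agree -> india
i=1: BASE=alpha L=echo R=foxtrot all differ -> CONFLICT
i=2: L=bravo R=bravo -> agree -> bravo
i=3: L=foxtrot R=foxtrot -> agree -> foxtrot
i=4: BASE=india L=foxtrot R=charlie all differ -> CONFLICT
i=5: L=juliet=BASE, R=bravo -> take RIGHT -> bravo
i=6: L=echo R=echo -> agree -> echo
Index 2 -> bravo

Answer: bravo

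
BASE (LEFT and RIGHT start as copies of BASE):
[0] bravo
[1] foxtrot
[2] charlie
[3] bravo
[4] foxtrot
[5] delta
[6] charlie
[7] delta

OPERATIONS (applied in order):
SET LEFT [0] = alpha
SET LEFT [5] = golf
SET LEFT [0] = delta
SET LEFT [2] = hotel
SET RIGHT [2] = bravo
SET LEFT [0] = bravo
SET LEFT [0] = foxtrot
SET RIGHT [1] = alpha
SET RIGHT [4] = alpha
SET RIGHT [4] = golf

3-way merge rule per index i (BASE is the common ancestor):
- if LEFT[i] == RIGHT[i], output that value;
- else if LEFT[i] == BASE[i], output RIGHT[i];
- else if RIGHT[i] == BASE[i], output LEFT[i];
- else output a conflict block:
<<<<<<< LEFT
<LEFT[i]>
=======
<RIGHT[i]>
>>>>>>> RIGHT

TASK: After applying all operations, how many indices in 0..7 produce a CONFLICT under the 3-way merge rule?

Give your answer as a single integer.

Final LEFT:  [foxtrot, foxtrot, hotel, bravo, foxtrot, golf, charlie, delta]
Final RIGHT: [bravo, alpha, bravo, bravo, golf, delta, charlie, delta]
i=0: L=foxtrot, R=bravo=BASE -> take LEFT -> foxtrot
i=1: L=foxtrot=BASE, R=alpha -> take RIGHT -> alpha
i=2: BASE=charlie L=hotel R=bravo all differ -> CONFLICT
i=3: L=bravo R=bravo -> agree -> bravo
i=4: L=foxtrot=BASE, R=golf -> take RIGHT -> golf
i=5: L=golf, R=delta=BASE -> take LEFT -> golf
i=6: L=charlie R=charlie -> agree -> charlie
i=7: L=delta R=delta -> agree -> delta
Conflict count: 1

Answer: 1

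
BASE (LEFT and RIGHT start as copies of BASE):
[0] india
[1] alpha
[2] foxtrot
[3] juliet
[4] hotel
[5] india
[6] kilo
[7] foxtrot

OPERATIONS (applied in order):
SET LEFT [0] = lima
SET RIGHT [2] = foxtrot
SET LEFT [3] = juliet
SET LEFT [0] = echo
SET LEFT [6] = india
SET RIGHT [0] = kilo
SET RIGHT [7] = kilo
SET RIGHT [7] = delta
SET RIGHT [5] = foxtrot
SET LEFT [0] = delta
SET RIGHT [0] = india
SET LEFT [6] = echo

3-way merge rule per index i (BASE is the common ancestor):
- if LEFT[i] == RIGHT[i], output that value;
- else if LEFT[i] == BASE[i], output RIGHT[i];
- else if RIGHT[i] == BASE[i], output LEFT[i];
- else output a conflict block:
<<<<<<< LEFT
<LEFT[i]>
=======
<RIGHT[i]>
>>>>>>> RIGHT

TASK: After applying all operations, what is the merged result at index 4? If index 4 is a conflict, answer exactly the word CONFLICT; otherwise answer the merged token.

Final LEFT:  [delta, alpha, foxtrot, juliet, hotel, india, echo, foxtrot]
Final RIGHT: [india, alpha, foxtrot, juliet, hotel, foxtrot, kilo, delta]
i=0: L=delta, R=india=BASE -> take LEFT -> delta
i=1: L=alpha R=alpha -> agree -> alpha
i=2: L=foxtrot R=foxtrot -> agree -> foxtrot
i=3: L=juliet R=juliet -> agree -> juliet
i=4: L=hotel R=hotel -> agree -> hotel
i=5: L=india=BASE, R=foxtrot -> take RIGHT -> foxtrot
i=6: L=echo, R=kilo=BASE -> take LEFT -> echo
i=7: L=foxtrot=BASE, R=delta -> take RIGHT -> delta
Index 4 -> hotel

Answer: hotel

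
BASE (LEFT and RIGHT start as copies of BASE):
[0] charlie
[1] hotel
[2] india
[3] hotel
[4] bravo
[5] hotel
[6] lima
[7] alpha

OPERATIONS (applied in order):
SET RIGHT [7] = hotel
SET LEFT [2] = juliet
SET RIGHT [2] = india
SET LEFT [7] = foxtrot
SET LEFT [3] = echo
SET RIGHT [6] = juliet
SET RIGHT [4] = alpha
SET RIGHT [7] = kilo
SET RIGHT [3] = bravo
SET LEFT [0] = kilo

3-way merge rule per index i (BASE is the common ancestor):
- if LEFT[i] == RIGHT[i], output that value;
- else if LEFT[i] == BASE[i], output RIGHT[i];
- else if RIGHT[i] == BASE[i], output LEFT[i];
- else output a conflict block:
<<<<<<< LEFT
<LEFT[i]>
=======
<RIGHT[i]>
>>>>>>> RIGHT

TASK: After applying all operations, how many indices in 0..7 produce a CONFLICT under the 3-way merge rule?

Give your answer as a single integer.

Final LEFT:  [kilo, hotel, juliet, echo, bravo, hotel, lima, foxtrot]
Final RIGHT: [charlie, hotel, india, bravo, alpha, hotel, juliet, kilo]
i=0: L=kilo, R=charlie=BASE -> take LEFT -> kilo
i=1: L=hotel R=hotel -> agree -> hotel
i=2: L=juliet, R=india=BASE -> take LEFT -> juliet
i=3: BASE=hotel L=echo R=bravo all differ -> CONFLICT
i=4: L=bravo=BASE, R=alpha -> take RIGHT -> alpha
i=5: L=hotel R=hotel -> agree -> hotel
i=6: L=lima=BASE, R=juliet -> take RIGHT -> juliet
i=7: BASE=alpha L=foxtrot R=kilo all differ -> CONFLICT
Conflict count: 2

Answer: 2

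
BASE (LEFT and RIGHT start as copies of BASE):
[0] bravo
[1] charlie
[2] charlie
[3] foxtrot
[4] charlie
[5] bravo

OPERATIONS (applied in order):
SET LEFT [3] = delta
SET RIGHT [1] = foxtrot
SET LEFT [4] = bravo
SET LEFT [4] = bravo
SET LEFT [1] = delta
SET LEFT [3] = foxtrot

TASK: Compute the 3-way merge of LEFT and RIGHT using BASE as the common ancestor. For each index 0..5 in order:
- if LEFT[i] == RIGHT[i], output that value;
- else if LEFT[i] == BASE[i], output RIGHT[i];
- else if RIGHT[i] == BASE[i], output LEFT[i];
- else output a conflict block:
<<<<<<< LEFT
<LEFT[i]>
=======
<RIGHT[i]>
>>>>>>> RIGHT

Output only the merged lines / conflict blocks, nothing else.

Final LEFT:  [bravo, delta, charlie, foxtrot, bravo, bravo]
Final RIGHT: [bravo, foxtrot, charlie, foxtrot, charlie, bravo]
i=0: L=bravo R=bravo -> agree -> bravo
i=1: BASE=charlie L=delta R=foxtrot all differ -> CONFLICT
i=2: L=charlie R=charlie -> agree -> charlie
i=3: L=foxtrot R=foxtrot -> agree -> foxtrot
i=4: L=bravo, R=charlie=BASE -> take LEFT -> bravo
i=5: L=bravo R=bravo -> agree -> bravo

Answer: bravo
<<<<<<< LEFT
delta
=======
foxtrot
>>>>>>> RIGHT
charlie
foxtrot
bravo
bravo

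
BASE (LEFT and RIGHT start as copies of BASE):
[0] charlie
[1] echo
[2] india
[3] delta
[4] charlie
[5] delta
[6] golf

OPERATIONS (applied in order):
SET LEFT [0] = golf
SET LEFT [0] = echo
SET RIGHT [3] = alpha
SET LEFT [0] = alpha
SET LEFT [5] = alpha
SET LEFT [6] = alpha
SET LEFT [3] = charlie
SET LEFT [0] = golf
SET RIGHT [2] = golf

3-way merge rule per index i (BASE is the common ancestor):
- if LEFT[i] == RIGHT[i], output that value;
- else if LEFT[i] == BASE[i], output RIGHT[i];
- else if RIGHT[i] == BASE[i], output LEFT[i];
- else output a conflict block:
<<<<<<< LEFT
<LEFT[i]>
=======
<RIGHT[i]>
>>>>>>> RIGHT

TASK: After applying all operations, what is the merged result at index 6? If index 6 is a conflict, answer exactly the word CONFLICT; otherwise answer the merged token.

Final LEFT:  [golf, echo, india, charlie, charlie, alpha, alpha]
Final RIGHT: [charlie, echo, golf, alpha, charlie, delta, golf]
i=0: L=golf, R=charlie=BASE -> take LEFT -> golf
i=1: L=echo R=echo -> agree -> echo
i=2: L=india=BASE, R=golf -> take RIGHT -> golf
i=3: BASE=delta L=charlie R=alpha all differ -> CONFLICT
i=4: L=charlie R=charlie -> agree -> charlie
i=5: L=alpha, R=delta=BASE -> take LEFT -> alpha
i=6: L=alpha, R=golf=BASE -> take LEFT -> alpha
Index 6 -> alpha

Answer: alpha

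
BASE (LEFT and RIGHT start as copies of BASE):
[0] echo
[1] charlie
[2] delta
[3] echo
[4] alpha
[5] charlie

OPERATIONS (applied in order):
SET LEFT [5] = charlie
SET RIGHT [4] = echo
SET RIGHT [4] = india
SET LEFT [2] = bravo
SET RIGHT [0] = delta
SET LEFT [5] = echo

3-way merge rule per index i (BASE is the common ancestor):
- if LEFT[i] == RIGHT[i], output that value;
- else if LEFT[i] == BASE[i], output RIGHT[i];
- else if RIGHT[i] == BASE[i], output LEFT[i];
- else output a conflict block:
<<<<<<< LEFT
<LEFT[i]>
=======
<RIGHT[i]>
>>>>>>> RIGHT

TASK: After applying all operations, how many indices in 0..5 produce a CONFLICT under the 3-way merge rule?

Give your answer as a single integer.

Final LEFT:  [echo, charlie, bravo, echo, alpha, echo]
Final RIGHT: [delta, charlie, delta, echo, india, charlie]
i=0: L=echo=BASE, R=delta -> take RIGHT -> delta
i=1: L=charlie R=charlie -> agree -> charlie
i=2: L=bravo, R=delta=BASE -> take LEFT -> bravo
i=3: L=echo R=echo -> agree -> echo
i=4: L=alpha=BASE, R=india -> take RIGHT -> india
i=5: L=echo, R=charlie=BASE -> take LEFT -> echo
Conflict count: 0

Answer: 0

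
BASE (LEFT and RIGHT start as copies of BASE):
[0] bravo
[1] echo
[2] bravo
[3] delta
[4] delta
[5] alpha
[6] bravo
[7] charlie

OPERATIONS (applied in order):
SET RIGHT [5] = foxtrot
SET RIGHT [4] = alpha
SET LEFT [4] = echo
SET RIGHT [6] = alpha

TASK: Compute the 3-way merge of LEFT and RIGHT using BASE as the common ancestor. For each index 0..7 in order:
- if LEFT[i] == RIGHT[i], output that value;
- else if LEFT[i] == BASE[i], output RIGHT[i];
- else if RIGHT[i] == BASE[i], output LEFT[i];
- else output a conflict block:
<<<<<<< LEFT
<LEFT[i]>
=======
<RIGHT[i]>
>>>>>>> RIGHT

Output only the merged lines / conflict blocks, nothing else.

Final LEFT:  [bravo, echo, bravo, delta, echo, alpha, bravo, charlie]
Final RIGHT: [bravo, echo, bravo, delta, alpha, foxtrot, alpha, charlie]
i=0: L=bravo R=bravo -> agree -> bravo
i=1: L=echo R=echo -> agree -> echo
i=2: L=bravo R=bravo -> agree -> bravo
i=3: L=delta R=delta -> agree -> delta
i=4: BASE=delta L=echo R=alpha all differ -> CONFLICT
i=5: L=alpha=BASE, R=foxtrot -> take RIGHT -> foxtrot
i=6: L=bravo=BASE, R=alpha -> take RIGHT -> alpha
i=7: L=charlie R=charlie -> agree -> charlie

Answer: bravo
echo
bravo
delta
<<<<<<< LEFT
echo
=======
alpha
>>>>>>> RIGHT
foxtrot
alpha
charlie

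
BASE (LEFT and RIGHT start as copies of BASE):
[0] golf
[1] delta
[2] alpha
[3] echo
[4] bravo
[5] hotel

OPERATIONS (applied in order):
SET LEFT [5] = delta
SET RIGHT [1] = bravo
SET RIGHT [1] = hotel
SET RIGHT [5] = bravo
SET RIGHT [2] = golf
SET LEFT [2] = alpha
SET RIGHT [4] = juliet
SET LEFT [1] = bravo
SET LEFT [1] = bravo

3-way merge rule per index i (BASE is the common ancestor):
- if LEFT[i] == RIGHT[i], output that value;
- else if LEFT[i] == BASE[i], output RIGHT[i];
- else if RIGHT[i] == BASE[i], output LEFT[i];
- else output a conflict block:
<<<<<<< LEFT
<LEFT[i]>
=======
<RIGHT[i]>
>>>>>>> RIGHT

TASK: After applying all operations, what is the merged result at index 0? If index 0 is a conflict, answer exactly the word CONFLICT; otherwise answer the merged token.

Answer: golf

Derivation:
Final LEFT:  [golf, bravo, alpha, echo, bravo, delta]
Final RIGHT: [golf, hotel, golf, echo, juliet, bravo]
i=0: L=golf R=golf -> agree -> golf
i=1: BASE=delta L=bravo R=hotel all differ -> CONFLICT
i=2: L=alpha=BASE, R=golf -> take RIGHT -> golf
i=3: L=echo R=echo -> agree -> echo
i=4: L=bravo=BASE, R=juliet -> take RIGHT -> juliet
i=5: BASE=hotel L=delta R=bravo all differ -> CONFLICT
Index 0 -> golf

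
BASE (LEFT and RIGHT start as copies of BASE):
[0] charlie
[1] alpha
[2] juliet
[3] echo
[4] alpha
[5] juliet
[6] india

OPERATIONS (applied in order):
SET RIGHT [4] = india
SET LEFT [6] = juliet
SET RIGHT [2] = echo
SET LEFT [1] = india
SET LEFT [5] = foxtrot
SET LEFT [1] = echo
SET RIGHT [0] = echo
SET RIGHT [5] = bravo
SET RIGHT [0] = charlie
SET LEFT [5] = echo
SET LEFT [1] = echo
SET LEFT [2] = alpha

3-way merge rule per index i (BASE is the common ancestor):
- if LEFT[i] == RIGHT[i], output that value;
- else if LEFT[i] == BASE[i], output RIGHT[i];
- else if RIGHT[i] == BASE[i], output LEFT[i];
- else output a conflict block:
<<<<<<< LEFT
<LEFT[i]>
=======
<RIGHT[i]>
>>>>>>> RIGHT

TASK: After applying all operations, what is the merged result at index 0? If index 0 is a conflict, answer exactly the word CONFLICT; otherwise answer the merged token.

Answer: charlie

Derivation:
Final LEFT:  [charlie, echo, alpha, echo, alpha, echo, juliet]
Final RIGHT: [charlie, alpha, echo, echo, india, bravo, india]
i=0: L=charlie R=charlie -> agree -> charlie
i=1: L=echo, R=alpha=BASE -> take LEFT -> echo
i=2: BASE=juliet L=alpha R=echo all differ -> CONFLICT
i=3: L=echo R=echo -> agree -> echo
i=4: L=alpha=BASE, R=india -> take RIGHT -> india
i=5: BASE=juliet L=echo R=bravo all differ -> CONFLICT
i=6: L=juliet, R=india=BASE -> take LEFT -> juliet
Index 0 -> charlie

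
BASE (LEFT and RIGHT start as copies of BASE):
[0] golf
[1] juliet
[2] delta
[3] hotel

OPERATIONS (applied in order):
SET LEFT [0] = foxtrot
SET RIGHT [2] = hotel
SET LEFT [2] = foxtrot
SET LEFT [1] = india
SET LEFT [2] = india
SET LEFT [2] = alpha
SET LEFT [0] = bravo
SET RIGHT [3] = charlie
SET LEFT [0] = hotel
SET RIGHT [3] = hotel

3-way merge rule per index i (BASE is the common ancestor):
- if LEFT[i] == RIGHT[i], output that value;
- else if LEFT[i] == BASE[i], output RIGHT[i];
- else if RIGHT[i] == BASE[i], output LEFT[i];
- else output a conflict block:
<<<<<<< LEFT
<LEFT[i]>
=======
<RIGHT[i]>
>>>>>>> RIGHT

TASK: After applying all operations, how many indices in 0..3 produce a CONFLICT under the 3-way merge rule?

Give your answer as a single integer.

Final LEFT:  [hotel, india, alpha, hotel]
Final RIGHT: [golf, juliet, hotel, hotel]
i=0: L=hotel, R=golf=BASE -> take LEFT -> hotel
i=1: L=india, R=juliet=BASE -> take LEFT -> india
i=2: BASE=delta L=alpha R=hotel all differ -> CONFLICT
i=3: L=hotel R=hotel -> agree -> hotel
Conflict count: 1

Answer: 1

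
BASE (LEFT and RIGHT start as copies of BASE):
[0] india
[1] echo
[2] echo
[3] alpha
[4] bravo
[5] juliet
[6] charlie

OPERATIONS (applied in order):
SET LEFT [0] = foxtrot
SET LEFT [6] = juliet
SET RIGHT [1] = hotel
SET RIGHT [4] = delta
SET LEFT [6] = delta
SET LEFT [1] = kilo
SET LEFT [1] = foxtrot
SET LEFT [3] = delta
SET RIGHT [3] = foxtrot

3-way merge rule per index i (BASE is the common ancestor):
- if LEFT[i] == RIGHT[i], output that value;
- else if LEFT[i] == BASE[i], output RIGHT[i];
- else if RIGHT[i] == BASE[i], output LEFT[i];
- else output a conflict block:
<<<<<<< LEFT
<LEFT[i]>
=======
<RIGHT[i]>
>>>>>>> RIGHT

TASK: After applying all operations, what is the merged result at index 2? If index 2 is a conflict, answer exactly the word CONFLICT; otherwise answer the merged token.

Answer: echo

Derivation:
Final LEFT:  [foxtrot, foxtrot, echo, delta, bravo, juliet, delta]
Final RIGHT: [india, hotel, echo, foxtrot, delta, juliet, charlie]
i=0: L=foxtrot, R=india=BASE -> take LEFT -> foxtrot
i=1: BASE=echo L=foxtrot R=hotel all differ -> CONFLICT
i=2: L=echo R=echo -> agree -> echo
i=3: BASE=alpha L=delta R=foxtrot all differ -> CONFLICT
i=4: L=bravo=BASE, R=delta -> take RIGHT -> delta
i=5: L=juliet R=juliet -> agree -> juliet
i=6: L=delta, R=charlie=BASE -> take LEFT -> delta
Index 2 -> echo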